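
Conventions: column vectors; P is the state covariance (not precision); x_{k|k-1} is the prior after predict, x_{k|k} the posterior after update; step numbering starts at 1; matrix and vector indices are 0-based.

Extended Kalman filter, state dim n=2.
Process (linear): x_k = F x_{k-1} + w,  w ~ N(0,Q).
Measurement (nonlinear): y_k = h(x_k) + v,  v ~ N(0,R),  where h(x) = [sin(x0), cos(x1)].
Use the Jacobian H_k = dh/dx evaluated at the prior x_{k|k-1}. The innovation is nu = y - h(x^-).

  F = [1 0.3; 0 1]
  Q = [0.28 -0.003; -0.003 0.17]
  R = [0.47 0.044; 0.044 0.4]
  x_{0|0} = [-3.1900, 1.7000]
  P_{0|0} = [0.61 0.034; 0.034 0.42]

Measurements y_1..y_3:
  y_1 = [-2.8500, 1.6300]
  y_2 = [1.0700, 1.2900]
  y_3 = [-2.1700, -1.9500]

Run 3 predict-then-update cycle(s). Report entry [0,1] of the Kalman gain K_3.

step 1: x^-=[-2.6800, 1.7000]  P^-=[0.9482 0.1570; 0.1570 0.5900]  H_jac=[-0.8953 0.0000; 0.0000 -0.9917]  S=[1.2301 0.1834; 0.1834 0.9802]  K=[-0.6856 -0.0306; -0.0260 -0.5920]  nu=[-2.4046, 1.7588]  x^+=[-1.0852, 0.7212]  P^+=[0.3614 0.0427; 0.0427 0.2400]
step 2: x^-=[-0.8688, 0.7212]  P^-=[0.6886 0.1117; 0.1117 0.4100]  H_jac=[0.6458 0.0000; 0.0000 -0.6603]  S=[0.7572 -0.0036; -0.0036 0.5788]  K=[0.5867 -0.1238; 0.0930 -0.4672]  nu=[1.8335, 0.5390]  x^+=[0.1403, 0.6400]  P^+=[0.4186 0.0359; 0.0359 0.2768]
step 3: x^-=[0.3323, 0.6400]  P^-=[0.7450 0.1159; 0.1159 0.4468]  H_jac=[0.9453 0.0000; 0.0000 -0.5972]  S=[1.1358 -0.0214; -0.0214 0.5594]  K=[0.6182 -0.1001; 0.0875 -0.4737]  nu=[-2.4962, -2.7521]  x^+=[-0.9355, 1.7251]  P^+=[0.3027 0.0215; 0.0215 0.3108]

K[0,1] = -0.1001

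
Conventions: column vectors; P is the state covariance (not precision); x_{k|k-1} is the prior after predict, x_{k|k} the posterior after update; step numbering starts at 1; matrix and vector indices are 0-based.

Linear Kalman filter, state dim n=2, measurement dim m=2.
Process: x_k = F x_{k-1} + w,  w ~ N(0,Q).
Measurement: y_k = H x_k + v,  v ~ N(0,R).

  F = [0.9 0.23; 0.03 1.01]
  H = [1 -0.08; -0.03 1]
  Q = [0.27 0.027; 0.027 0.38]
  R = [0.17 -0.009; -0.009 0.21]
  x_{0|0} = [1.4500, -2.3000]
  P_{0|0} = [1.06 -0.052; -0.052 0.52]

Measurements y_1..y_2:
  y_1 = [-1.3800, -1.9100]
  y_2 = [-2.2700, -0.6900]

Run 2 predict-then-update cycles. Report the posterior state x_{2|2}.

step 1: x^-=[0.7760, -2.2795]  P^-=[1.1346 0.1288; 0.1288 0.9083]  S=[1.2898 0.0134; 0.0134 1.1115]  K=[0.8709 0.0747; 0.0351 0.8132]  nu=[-2.3384, 0.3928]  x^+=[-1.2311, -2.0421]  P^+=[0.1484 0.0123; 0.0123 0.1708]
step 2: x^-=[-1.5777, -2.0994]  P^-=[0.4043 0.0820; 0.0820 0.5551]  S=[0.5647 0.0166; 0.0166 0.7606]  K=[0.7020 0.0765; 0.0451 0.7257]  nu=[-0.8603, 1.3621]  x^+=[-2.0775, -1.1498]  P^+=[0.1197 0.0133; 0.0133 0.1524]

x_post = [-2.0775, -1.1498]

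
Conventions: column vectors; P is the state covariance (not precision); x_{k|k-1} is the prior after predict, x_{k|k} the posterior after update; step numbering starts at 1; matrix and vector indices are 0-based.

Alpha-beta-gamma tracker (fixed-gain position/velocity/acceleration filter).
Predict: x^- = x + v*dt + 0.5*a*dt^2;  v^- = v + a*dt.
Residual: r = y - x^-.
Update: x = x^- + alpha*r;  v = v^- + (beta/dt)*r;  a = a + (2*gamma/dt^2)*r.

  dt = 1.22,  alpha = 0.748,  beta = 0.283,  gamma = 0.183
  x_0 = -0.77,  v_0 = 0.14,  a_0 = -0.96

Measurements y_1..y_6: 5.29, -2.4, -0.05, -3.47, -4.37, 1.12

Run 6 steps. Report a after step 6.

step 1: x_pred=-1.3136  r=6.6036  x^+=3.6259  v^+=0.5006  a^+=0.6638
step 2: x_pred=4.7307  r=-7.1307  x^+=-0.6031  v^+=-0.3436  a^+=-1.0896
step 3: x_pred=-1.8331  r=1.7831  x^+=-0.4993  v^+=-1.2593  a^+=-0.6511
step 4: x_pred=-2.5202  r=-0.9498  x^+=-3.2307  v^+=-2.2740  a^+=-0.8847
step 5: x_pred=-6.6633  r=2.2933  x^+=-4.9479  v^+=-2.8213  a^+=-0.3208
step 6: x_pred=-8.6286  r=9.7486  x^+=-1.3367  v^+=-0.9513  a^+=2.0764

a_post = 2.0764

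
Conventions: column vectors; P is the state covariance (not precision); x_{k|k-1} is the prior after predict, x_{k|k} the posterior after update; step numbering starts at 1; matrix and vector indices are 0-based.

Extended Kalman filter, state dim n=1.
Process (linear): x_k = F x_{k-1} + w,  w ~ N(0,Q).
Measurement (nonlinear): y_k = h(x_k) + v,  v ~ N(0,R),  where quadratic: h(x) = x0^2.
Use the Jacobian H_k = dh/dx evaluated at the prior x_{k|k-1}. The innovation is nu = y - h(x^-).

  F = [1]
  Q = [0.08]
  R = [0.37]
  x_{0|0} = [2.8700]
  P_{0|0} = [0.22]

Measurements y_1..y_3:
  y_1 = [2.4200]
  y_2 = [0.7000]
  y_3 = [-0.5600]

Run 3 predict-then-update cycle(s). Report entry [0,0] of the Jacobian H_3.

step 1: x^-=[2.8700]  P^-=[0.3000]  H_jac=[5.7400]  S=[10.2543]  K=[0.1679]  nu=[-5.8169]  x^+=[1.8932]  P^+=[0.0108]
step 2: x^-=[1.8932]  P^-=[0.0908]  H_jac=[3.7863]  S=[1.6721]  K=[0.2057]  nu=[-2.8841]  x^+=[1.3000]  P^+=[0.0201]
step 3: x^-=[1.3000]  P^-=[0.1001]  H_jac=[2.6000]  S=[1.0467]  K=[0.2487]  nu=[-2.2500]  x^+=[0.7405]  P^+=[0.0354]

H_jac[0,0] = 2.6000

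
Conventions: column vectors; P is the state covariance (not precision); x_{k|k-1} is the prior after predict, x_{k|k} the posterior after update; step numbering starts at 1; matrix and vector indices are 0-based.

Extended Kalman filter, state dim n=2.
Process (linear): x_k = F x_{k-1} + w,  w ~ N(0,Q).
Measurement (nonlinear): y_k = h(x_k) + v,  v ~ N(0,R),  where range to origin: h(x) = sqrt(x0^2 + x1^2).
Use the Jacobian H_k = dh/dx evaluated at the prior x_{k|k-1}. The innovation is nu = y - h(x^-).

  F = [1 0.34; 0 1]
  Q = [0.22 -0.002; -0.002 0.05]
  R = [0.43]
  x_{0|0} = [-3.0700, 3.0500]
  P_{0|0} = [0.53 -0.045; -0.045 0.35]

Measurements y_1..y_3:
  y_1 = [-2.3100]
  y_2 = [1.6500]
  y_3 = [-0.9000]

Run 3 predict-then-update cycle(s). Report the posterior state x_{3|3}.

step 1: x^-=[-2.0330, 3.0500]  P^-=[0.7599 0.0720; 0.0720 0.4000]  H_jac=[-0.5546 0.8321]  S=[0.8742]  K=[-0.4135; 0.3350]  nu=[-5.9755]  x^+=[0.4381, 1.0480]  P^+=[0.6103 0.1931; 0.1931 0.3019]
step 2: x^-=[0.7944, 1.0480]  P^-=[0.9966 0.2938; 0.2938 0.3519]  H_jac=[0.6041 0.7969]  S=[1.3000]  K=[0.6432; 0.3522]  nu=[0.3349]  x^+=[1.0098, 1.1660]  P^+=[0.4588 -0.0007; -0.0007 0.1906]
step 3: x^-=[1.4063, 1.1660]  P^-=[0.7003 0.0621; 0.0621 0.2406]  H_jac=[0.7698 0.6383]  S=[1.0040]  K=[0.5764; 0.2005]  nu=[-2.7268]  x^+=[-0.1655, 0.6191]  P^+=[0.3667 -0.0540; -0.0540 0.2002]

x_post = [-0.1655, 0.6191]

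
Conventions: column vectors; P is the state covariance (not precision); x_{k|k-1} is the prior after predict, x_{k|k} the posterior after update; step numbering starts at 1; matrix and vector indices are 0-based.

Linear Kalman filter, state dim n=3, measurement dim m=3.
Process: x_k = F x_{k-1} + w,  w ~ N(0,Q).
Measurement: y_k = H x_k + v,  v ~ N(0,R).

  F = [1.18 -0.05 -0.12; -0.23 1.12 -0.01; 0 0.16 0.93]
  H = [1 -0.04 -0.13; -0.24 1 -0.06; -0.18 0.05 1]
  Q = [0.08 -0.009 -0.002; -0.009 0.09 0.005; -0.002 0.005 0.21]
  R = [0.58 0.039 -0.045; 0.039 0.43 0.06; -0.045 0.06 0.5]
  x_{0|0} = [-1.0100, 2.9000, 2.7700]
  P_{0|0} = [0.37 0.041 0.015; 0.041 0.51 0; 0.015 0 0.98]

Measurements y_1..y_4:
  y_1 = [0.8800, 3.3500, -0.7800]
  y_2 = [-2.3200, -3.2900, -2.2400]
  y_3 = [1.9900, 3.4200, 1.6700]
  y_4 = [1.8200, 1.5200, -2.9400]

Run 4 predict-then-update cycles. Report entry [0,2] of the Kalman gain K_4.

step 1: x^-=[-1.6692, 3.4526, 3.0401]  P^-=[0.6015 -0.0819 -0.0912; -0.0819 0.7284 0.0826; -0.0912 0.0826 1.0707]  S=[1.2319 -0.2167 -0.3958; -0.2167 1.2236 0.1771; -0.3958 0.1771 1.6345]  K=[0.4848 -0.0950 0.0031; 0.0142 0.6070 0.0195; 0.0173 -0.0623 0.6785]  nu=[3.0825, -0.3208, -4.2932]  x^+=[-0.1576, 3.2180, 0.2004]  P^+=[0.2822 0.0473 0.0225; 0.0473 0.2765 0.0402; 0.0225 0.0402 0.3368]
step 2: x^-=[-0.3710, 3.6384, 0.7013]  P^-=[0.4670 -0.0426 -0.0108; -0.0426 0.4266 0.0867; -0.0108 0.0867 0.5203]  S=[1.0636 -0.1399 -0.2151; -0.1399 0.8951 0.1674; -0.2151 0.1674 1.0499]  K=[0.4305 -0.1072 0.0129; 0.0030 0.4761 0.0349; 0.0227 -0.0271 0.5106]  nu=[-1.7123, -6.9754, -3.1900]  x^+=[-0.4012, 0.2008, -0.7774]  P^+=[0.2493 0.0327 0.0239; 0.0327 0.2173 0.0409; 0.0239 0.0409 0.2549]
step 3: x^-=[-0.3901, 0.3249, -0.6909]  P^-=[0.4213 -0.0500 -0.0025; -0.0500 0.3581 0.0778; -0.0025 0.0778 0.4482]  S=[1.0149 -0.1333 -0.1888; -0.1333 0.8286 0.1569; -0.1888 0.1569 0.9723]  K=[0.4044 -0.1200 0.0148; -0.0099 0.4326 0.0359; 0.0220 -0.0240 0.4736]  nu=[2.3033, 2.9600, 2.2744]  x^+=[0.2198, 1.6645, 0.3659]  P^+=[0.2331 0.0224 0.0228; 0.0224 0.1955 0.0386; 0.0228 0.0386 0.2365]
step 4: x^-=[0.1323, 1.8101, 0.6066]  P^-=[0.3998 -0.0579 -0.0032; -0.0579 0.3353 0.0723; -0.0032 0.0723 0.4311]  S=[0.9938 -0.1346 -0.1836; -0.1346 0.8089 0.1521; -0.1836 0.1521 0.9543]  K=[0.3902 -0.1276 0.0136; -0.0184 0.4168 0.0343; 0.0197 -0.0256 0.4640]  nu=[1.8390, -0.2219, -3.6133]  x^+=[0.8290, 1.5599, -1.0280]  P^+=[0.2242 0.0162 0.0211; 0.0162 0.1867 0.0366; 0.0211 0.0366 0.2315]

K[0,2] = 0.0136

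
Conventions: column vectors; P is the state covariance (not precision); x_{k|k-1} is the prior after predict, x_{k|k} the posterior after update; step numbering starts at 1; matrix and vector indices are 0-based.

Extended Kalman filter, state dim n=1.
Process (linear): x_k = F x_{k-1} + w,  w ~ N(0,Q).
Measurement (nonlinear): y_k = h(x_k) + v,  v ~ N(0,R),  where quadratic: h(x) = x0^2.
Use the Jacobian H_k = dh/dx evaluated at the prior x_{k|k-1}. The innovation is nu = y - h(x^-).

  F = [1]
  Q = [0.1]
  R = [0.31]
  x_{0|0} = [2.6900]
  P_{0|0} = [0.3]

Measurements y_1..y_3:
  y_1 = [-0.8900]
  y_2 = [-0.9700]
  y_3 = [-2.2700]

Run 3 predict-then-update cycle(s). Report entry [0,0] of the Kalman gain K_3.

K[0,0] = 0.3115

step 1: x^-=[2.6900]  P^-=[0.4000]  H_jac=[5.3800]  S=[11.8878]  K=[0.1810]  nu=[-8.1261]  x^+=[1.2190]  P^+=[0.0104]
step 2: x^-=[1.2190]  P^-=[0.1104]  H_jac=[2.4379]  S=[0.9663]  K=[0.2786]  nu=[-2.4559]  x^+=[0.5348]  P^+=[0.0354]
step 3: x^-=[0.5348]  P^-=[0.1354]  H_jac=[1.0695]  S=[0.4649]  K=[0.3115]  nu=[-2.5560]  x^+=[-0.2615]  P^+=[0.0903]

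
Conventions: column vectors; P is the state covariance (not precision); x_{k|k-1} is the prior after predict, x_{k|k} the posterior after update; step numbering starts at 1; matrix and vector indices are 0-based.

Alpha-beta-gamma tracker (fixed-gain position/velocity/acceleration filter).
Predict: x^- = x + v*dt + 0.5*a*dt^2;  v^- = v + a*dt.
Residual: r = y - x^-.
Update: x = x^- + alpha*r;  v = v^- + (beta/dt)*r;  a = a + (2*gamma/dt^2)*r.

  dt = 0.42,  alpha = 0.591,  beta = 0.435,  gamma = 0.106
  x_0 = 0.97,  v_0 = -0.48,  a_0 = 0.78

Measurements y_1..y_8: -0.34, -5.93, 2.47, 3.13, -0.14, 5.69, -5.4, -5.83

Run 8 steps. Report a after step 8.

step 1: x_pred=0.8372  r=-1.1772  x^+=0.1415  v^+=-1.3716  a^+=-0.6348
step 2: x_pred=-0.4906  r=-5.4394  x^+=-3.7053  v^+=-7.2719  a^+=-7.1719
step 3: x_pred=-7.3920  r=9.8620  x^+=-1.5636  v^+=-0.0698  a^+=4.6804
step 4: x_pred=-1.1801  r=4.3101  x^+=1.3672  v^+=6.3600  a^+=9.8604
step 5: x_pred=4.9080  r=-5.0480  x^+=1.9246  v^+=5.2730  a^+=3.7936
step 6: x_pred=4.4739  r=1.2161  x^+=5.1926  v^+=8.1258  a^+=5.2551
step 7: x_pred=9.0690  r=-14.4690  x^+=0.5178  v^+=-4.6527  a^+=-12.1339
step 8: x_pred=-2.5066  r=-3.3234  x^+=-4.4707  v^+=-13.1911  a^+=-16.1281

a_post = -16.1281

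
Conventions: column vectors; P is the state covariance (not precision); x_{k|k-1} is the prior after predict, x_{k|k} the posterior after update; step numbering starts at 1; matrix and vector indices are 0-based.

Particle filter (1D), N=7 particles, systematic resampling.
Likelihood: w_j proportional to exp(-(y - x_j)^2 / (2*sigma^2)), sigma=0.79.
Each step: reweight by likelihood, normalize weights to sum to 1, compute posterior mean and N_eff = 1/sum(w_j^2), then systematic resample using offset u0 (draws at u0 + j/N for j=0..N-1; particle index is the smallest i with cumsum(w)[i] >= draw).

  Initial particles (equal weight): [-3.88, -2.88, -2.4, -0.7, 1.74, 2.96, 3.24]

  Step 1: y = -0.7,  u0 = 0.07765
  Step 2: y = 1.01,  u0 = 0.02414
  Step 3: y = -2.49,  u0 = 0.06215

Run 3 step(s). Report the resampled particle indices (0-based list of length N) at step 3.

resampled_idx = [0, 1, 2, 3, 4, 5, 6]

step 1: w=[0.0003, 0.0197, 0.0874, 0.8852, 0.0075, 0.0000, 0.0000]  mean=-0.8739  Neff=1.2633  idx=[2, 3, 3, 3, 3, 3, 3]
step 2: w=[0.0002, 0.1666, 0.1666, 0.1666, 0.1666, 0.1666, 0.1666]  mean=-0.7003  Neff=6.0019  idx=[1, 2, 2, 3, 4, 5, 6]
step 3: w=[0.1429, 0.1429, 0.1429, 0.1429, 0.1429, 0.1429, 0.1429]  mean=-0.7000  Neff=7.0000  idx=[0, 1, 2, 3, 4, 5, 6]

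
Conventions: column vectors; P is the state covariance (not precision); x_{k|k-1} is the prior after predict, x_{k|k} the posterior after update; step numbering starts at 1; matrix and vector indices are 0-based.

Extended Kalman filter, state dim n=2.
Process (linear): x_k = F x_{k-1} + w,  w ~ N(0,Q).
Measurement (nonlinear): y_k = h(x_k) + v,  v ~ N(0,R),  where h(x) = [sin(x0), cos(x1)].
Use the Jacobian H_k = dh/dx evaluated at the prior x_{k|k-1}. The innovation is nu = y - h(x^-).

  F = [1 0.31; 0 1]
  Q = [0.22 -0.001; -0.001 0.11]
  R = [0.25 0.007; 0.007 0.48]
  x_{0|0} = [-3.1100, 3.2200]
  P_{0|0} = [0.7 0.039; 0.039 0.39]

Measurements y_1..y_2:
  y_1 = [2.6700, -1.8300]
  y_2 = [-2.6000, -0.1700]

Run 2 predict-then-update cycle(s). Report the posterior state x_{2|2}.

x_post = [-6.1830, 1.9460]

step 1: x^-=[-2.1118, 3.2200]  P^-=[0.9817 0.1589; 0.1589 0.5000]  H_jac=[-0.5150 0.0000; 0.0000 0.0783]  S=[0.5104 0.0006; 0.0006 0.4831]  K=[-0.9906 0.0270; -0.1604 0.0813]  nu=[3.5272, -0.8331]  x^+=[-5.6284, 2.5864]  P^+=[0.4805 0.0768; 0.0768 0.4837]
step 2: x^-=[-4.8266, 2.5864]  P^-=[0.7946 0.2257; 0.2257 0.5937]  H_jac=[0.1139 0.0000; 0.0000 -0.5271]  S=[0.2603 -0.0066; -0.0066 0.6450]  K=[0.3432 -0.1810; 0.0866 -0.4843]  nu=[-3.5935, 0.6798]  x^+=[-6.1830, 1.9460]  P^+=[0.7420 0.1603; 0.1603 0.4399]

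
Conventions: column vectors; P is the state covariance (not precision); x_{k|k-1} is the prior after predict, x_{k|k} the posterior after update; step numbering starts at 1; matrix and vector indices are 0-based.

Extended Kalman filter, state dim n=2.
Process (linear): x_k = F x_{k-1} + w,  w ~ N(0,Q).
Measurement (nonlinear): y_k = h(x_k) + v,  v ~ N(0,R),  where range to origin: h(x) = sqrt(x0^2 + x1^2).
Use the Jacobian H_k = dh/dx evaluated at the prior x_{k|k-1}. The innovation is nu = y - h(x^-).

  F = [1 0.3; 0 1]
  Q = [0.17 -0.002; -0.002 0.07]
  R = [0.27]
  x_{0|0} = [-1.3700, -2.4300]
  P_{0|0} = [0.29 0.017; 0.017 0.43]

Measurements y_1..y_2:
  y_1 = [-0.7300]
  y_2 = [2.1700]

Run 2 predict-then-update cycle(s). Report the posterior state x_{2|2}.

x_post = [-1.0221, -1.0523]

step 1: x^-=[-2.0990, -2.4300]  P^-=[0.5089 0.1440; 0.1440 0.5000]  H_jac=[-0.6537 -0.7568]  S=[0.9163]  K=[-0.4820; -0.5157]  nu=[-3.9410]  x^+=[-0.1995, -0.3976]  P^+=[0.2960 -0.0837; -0.0837 0.2563]
step 2: x^-=[-0.3188, -0.3976]  P^-=[0.4389 -0.0088; -0.0088 0.3263]  H_jac=[-0.6255 -0.7803]  S=[0.6317]  K=[-0.4236; -0.3943]  nu=[1.6604]  x^+=[-1.0221, -1.0523]  P^+=[0.3255 -0.1144; -0.1144 0.2281]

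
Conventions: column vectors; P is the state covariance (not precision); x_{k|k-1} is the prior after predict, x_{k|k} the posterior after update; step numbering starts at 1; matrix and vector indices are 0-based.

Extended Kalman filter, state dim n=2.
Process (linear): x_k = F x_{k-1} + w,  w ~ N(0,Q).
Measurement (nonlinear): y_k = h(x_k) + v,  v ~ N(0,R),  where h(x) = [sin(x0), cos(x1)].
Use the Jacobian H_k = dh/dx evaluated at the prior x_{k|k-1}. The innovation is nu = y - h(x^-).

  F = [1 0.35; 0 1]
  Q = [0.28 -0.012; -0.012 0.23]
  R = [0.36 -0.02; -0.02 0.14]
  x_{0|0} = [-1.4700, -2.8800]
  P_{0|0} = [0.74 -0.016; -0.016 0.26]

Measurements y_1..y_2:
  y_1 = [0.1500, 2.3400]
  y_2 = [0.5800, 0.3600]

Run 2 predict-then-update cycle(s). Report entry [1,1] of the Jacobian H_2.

step 1: x^-=[-2.4780, -2.8800]  P^-=[1.0406 0.0630; 0.0630 0.4900]  H_jac=[-0.7878 0.0000; 0.0000 0.2586]  S=[1.0058 -0.0328; -0.0328 0.1728]  K=[-0.8170 -0.0610; -0.0256 0.7286]  nu=[0.7660, 3.3060]  x^+=[-3.3054, -0.4908]  P^+=[0.3718 0.0302; 0.0302 0.3964]
step 2: x^-=[-3.4772, -0.4908]  P^-=[0.7215 0.1569; 0.1569 0.6264]  H_jac=[-0.9442 0.0000; 0.0000 0.4713]  S=[1.0033 -0.0898; -0.0898 0.2792]  K=[-0.6748 0.0478; -0.0546 1.0401]  nu=[0.2507, -0.5220]  x^+=[-3.6713, -1.0473]  P^+=[0.2583 0.0428; 0.0428 0.3112]

H_jac[1,1] = 0.4713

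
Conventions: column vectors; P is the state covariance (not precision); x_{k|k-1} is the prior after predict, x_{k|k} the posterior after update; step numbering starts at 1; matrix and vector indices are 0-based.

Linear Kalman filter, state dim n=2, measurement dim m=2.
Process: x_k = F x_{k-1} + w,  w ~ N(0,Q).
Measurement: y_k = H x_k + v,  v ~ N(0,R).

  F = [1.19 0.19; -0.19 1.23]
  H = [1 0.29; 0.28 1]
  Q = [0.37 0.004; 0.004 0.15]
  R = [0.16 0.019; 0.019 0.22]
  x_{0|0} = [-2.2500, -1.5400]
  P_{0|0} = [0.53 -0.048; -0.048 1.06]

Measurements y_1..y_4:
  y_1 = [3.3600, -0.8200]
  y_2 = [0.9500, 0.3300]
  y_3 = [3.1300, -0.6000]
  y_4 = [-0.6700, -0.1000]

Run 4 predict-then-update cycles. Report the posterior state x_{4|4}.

step 1: x^-=[-2.9701, -1.4667]  P^-=[1.1371 0.0634; 0.0634 1.7952]  S=[1.4848 0.9265; 0.9265 2.1399]  K=[0.9137 -0.2172; -0.1855 0.9275]  nu=[6.7554, 1.4783]  x^+=[2.8814, -1.3485]  P^+=[0.1642 -0.0764; -0.0764 0.2219]
step 2: x^-=[3.1727, -2.2061]  P^-=[0.5760 -0.0904; -0.0904 0.5274]  S=[0.7280 0.2355; 0.2355 0.7420]  K=[0.8073 -0.1607; -0.1482 0.7238]  nu=[-1.5829, 1.6477]  x^+=[1.6301, -0.7789]  P^+=[0.1436 -0.0602; -0.0602 0.1733]
step 3: x^-=[1.7918, -1.2678]  P^-=[0.5523 -0.0739; -0.0739 0.4455]  S=[0.7069 0.2229; 0.2229 0.6674]  K=[0.7968 -0.1452; -0.1370 0.6822]  nu=[1.7058, 0.1661]  x^+=[3.1269, -1.3881]  P^+=[0.1411 -0.0563; -0.0563 0.1632]
step 4: x^-=[3.4573, -2.3015]  P^-=[0.5502 -0.0701; -0.0701 0.4284]  S=[0.7055 0.2215; 0.2215 0.6523]  K=[0.7954 -0.1414; -0.1343 0.6723]  nu=[-3.4598, 1.2334]  x^+=[0.5311, -1.0075]  P^+=[0.1406 -0.0554; -0.0554 0.1609]

x_post = [0.5311, -1.0075]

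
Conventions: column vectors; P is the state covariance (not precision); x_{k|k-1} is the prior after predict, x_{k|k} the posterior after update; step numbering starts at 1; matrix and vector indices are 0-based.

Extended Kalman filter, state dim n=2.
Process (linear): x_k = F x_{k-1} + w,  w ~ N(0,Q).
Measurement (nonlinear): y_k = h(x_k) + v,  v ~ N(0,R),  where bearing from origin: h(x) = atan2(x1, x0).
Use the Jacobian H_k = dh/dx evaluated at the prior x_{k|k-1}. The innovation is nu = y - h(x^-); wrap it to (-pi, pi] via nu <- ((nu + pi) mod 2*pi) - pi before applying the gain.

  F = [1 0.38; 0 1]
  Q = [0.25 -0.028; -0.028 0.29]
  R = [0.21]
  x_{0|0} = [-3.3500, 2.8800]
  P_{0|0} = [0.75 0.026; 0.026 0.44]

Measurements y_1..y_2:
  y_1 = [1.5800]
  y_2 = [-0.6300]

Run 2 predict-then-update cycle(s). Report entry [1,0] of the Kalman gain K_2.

step 1: x^-=[-2.2556, 2.8800]  P^-=[1.0833 0.1652; 0.1652 0.7300]  H_jac=[-0.2152 -0.1686]  S=[0.2929]  K=[-0.8910; -0.5415]  nu=[-0.6552]  x^+=[-1.6718, 3.2348]  P^+=[0.8507 0.0239; 0.0239 0.6441]
step 2: x^-=[-0.4426, 3.2348]  P^-=[1.2119 0.2407; 0.2407 0.9341]  H_jac=[-0.3035 -0.0415]  S=[0.3293]  K=[-1.1472; -0.3396]  nu=[-2.3368]  x^+=[2.2383, 4.0283]  P^+=[0.7785 0.1124; 0.1124 0.8962]

K[1,0] = -0.3396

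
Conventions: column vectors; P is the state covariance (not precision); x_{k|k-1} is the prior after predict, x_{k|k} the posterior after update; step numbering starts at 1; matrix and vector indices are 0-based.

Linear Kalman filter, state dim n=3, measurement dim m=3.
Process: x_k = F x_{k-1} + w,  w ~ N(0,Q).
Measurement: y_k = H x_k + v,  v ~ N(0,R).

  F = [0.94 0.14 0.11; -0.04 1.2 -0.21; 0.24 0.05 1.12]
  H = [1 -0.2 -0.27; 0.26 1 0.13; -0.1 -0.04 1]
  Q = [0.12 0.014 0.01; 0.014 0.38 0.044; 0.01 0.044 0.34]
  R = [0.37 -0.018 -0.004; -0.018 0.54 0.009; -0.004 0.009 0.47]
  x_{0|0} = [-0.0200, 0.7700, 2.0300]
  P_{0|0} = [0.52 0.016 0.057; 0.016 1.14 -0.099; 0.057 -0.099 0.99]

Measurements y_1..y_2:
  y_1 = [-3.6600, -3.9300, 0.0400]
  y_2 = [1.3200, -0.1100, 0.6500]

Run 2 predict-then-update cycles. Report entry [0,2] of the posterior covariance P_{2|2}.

P_post[0,2] = 0.0836

step 1: x^-=[0.3123, 0.4985, 2.3073]  P^-=[0.6267 0.1594 0.3040; 0.1594 2.1154 -0.2583; 0.3040 -0.2583 1.6346]  S=[0.9447 -0.0898 -0.1332; -0.0898 2.7617 -0.0789; -0.1332 -0.0789 2.0754]  K=[0.5795 0.1543 0.1563; -0.1549 0.7594 -0.1540; 0.0227 0.0351 0.7807]  nu=[-3.2496, -4.8096, -2.2161]  x^+=[-2.6594, -2.3095, 0.3346]  P^+=[0.2370 0.0002 0.0962; 0.0002 0.4177 -0.0482; 0.0962 -0.0482 0.3749]
step 2: x^-=[-2.7864, -2.7353, -0.3790]  P^-=[0.3606 0.0424 0.2086; 0.0424 1.0243 -0.0948; 0.2086 -0.0948 0.8713]  S=[0.6952 -0.0789 -0.0358; -0.0789 1.6149 0.0245; -0.0358 0.0245 1.3127]  K=[0.4464 0.1208 0.1401; -0.1317 0.6289 -0.1220; 0.0266 0.0365 0.6508]  nu=[3.4570, 3.3990, 0.6409]  x^+=[-0.7427, -1.1312, 0.2540]  P^+=[0.1849 -0.0005 0.0836; -0.0005 0.3458 -0.0373; 0.0836 -0.0373 0.3129]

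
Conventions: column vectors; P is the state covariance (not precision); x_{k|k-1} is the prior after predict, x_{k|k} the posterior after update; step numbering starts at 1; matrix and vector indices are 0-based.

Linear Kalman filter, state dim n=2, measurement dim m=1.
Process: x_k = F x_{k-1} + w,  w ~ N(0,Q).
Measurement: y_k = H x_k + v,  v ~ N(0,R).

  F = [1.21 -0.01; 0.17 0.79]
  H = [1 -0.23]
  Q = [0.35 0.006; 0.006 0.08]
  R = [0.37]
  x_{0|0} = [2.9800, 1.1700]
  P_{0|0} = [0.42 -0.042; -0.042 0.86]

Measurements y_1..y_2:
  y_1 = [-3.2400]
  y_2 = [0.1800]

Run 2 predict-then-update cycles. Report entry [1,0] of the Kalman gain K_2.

step 1: x^-=[3.5941, 1.4309]  P^-=[0.9660 0.0455; 0.0455 0.6176]  S=[1.3478]  K=[0.7090; -0.0716]  nu=[-6.5050]  x^+=[-1.0179, 1.8968]  P^+=[0.2885 0.1140; 0.1140 0.6107]
step 2: x^-=[-1.2507, 1.3254]  P^-=[0.7698 0.1693; 0.1693 0.5001]  S=[1.0883]  K=[0.6715; 0.0498]  nu=[1.7355]  x^+=[-0.0853, 1.4119]  P^+=[0.2790 0.1328; 0.1328 0.4974]

K[1,0] = 0.0498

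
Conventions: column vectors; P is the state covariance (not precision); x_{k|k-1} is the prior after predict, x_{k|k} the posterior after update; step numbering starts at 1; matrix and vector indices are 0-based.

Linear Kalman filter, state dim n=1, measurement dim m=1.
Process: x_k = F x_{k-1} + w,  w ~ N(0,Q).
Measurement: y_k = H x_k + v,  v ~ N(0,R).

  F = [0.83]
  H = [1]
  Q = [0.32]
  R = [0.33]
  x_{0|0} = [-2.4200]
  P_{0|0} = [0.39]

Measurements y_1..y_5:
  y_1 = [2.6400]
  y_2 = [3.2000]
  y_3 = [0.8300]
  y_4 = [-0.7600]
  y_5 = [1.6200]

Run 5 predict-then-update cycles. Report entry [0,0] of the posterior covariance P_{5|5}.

step 1: x^-=[-2.0086]  P^-=[0.5887]  S=[0.9187]  K=[0.6408]  nu=[4.6486]  x^+=[0.9702]  P^+=[0.2115]
step 2: x^-=[0.8052]  P^-=[0.4657]  S=[0.7957]  K=[0.5853]  nu=[2.3948]  x^+=[2.2068]  P^+=[0.1931]
step 3: x^-=[1.8316]  P^-=[0.4531]  S=[0.7831]  K=[0.5786]  nu=[-1.0016]  x^+=[1.2521]  P^+=[0.1909]
step 4: x^-=[1.0393]  P^-=[0.4515]  S=[0.7815]  K=[0.5778]  nu=[-1.7993]  x^+=[-0.0003]  P^+=[0.1907]
step 5: x^-=[-0.0002]  P^-=[0.4513]  S=[0.7813]  K=[0.5777]  nu=[1.6202]  x^+=[0.9357]  P^+=[0.1906]

P_post[0,0] = 0.1906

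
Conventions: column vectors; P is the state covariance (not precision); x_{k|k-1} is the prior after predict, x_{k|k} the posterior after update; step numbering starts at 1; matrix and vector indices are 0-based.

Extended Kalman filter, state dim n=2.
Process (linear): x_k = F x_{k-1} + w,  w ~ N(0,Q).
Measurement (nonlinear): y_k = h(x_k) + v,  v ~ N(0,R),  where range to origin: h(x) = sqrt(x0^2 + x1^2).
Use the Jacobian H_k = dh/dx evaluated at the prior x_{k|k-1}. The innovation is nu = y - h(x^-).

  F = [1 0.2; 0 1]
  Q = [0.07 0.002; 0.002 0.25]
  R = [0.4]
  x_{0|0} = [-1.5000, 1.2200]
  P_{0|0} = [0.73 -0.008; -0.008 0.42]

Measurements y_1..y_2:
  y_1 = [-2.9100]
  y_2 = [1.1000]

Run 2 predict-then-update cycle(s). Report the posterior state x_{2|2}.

x_post = [0.9401, -0.5762]

step 1: x^-=[-1.2560, 1.2200]  P^-=[0.8136 0.0780; 0.0780 0.6700]  H_jac=[-0.7173 0.6968]  S=[1.0659]  K=[-0.4965; 0.3855]  nu=[-4.6610]  x^+=[1.0583, -0.5766]  P^+=[0.5508 0.2820; 0.2820 0.5116]
step 2: x^-=[0.9430, -0.5766]  P^-=[0.7541 0.3863; 0.3863 0.7616]  H_jac=[0.8531 -0.5217]  S=[0.8122]  K=[0.5439; -0.0834]  nu=[-0.0053]  x^+=[0.9401, -0.5762]  P^+=[0.5138 0.4232; 0.4232 0.7560]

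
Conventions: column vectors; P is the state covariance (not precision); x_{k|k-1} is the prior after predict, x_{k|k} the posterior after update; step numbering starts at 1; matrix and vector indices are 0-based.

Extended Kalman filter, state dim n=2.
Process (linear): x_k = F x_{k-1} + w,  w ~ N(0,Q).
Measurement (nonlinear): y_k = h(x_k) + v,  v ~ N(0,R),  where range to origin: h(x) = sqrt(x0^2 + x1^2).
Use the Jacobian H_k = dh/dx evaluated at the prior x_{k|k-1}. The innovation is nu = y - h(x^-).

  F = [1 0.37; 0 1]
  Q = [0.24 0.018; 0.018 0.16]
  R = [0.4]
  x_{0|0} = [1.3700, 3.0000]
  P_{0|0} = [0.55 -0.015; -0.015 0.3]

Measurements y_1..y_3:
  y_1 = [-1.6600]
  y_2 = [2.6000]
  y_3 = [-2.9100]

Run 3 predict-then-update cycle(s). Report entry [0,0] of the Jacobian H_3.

step 1: x^-=[2.4800, 3.0000]  P^-=[0.8200 0.1140; 0.1140 0.4600]  H_jac=[0.6371 0.7707]  S=[1.1181]  K=[0.5458; 0.3821]  nu=[-5.5524]  x^+=[-0.5507, 0.8787]  P^+=[0.4868 -0.1192; -0.1192 0.2968]
step 2: x^-=[-0.2256, 0.8787]  P^-=[0.6793 0.0086; 0.0086 0.4568]  H_jac=[-0.2487 0.9686]  S=[0.8664]  K=[-0.1853; 0.5082]  nu=[1.6928]  x^+=[-0.5393, 1.7390]  P^+=[0.6495 0.0902; 0.0902 0.2330]
step 3: x^-=[0.1041, 1.7390]  P^-=[0.9882 0.1945; 0.1945 0.3930]  H_jac=[0.0598 0.9982]  S=[0.8184]  K=[0.3094; 0.4936]  nu=[-4.6521]  x^+=[-1.3351, -0.5574]  P^+=[0.9099 0.0695; 0.0695 0.1936]

H_jac[0,0] = 0.0598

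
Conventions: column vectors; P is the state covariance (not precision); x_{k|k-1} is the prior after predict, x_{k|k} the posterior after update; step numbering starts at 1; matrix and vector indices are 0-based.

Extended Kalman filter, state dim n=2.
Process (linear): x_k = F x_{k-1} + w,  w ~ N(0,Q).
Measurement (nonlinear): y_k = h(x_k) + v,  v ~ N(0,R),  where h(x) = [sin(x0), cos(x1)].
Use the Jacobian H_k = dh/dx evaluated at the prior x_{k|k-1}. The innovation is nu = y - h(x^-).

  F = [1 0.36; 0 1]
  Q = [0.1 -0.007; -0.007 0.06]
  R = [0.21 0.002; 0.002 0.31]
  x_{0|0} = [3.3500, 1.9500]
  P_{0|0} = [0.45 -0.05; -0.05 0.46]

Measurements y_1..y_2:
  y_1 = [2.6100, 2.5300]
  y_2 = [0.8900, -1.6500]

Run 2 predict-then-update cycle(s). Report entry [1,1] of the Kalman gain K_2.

K[1,1] = 0.0761

step 1: x^-=[4.0520, 1.9500]  P^-=[0.5736 0.1086; 0.1086 0.5200]  H_jac=[-0.6134 0.0000; 0.0000 -0.9290]  S=[0.4258 0.0639; 0.0639 0.7587]  K=[-0.8167 -0.0642; -0.0617 -0.6315]  nu=[3.3998, 2.9002]  x^+=[1.0894, -0.0911]  P^+=[0.2798 0.0232; 0.0232 0.2109]
step 2: x^-=[1.0566, -0.0911]  P^-=[0.4238 0.0921; 0.0921 0.2709]  H_jac=[0.4919 0.0000; 0.0000 0.0910]  S=[0.3125 0.0061; 0.0061 0.3122]  K=[0.6667 0.0138; 0.1434 0.0761]  nu=[0.0193, -2.6459]  x^+=[1.0330, -0.2898]  P^+=[0.2847 0.0616; 0.0616 0.2625]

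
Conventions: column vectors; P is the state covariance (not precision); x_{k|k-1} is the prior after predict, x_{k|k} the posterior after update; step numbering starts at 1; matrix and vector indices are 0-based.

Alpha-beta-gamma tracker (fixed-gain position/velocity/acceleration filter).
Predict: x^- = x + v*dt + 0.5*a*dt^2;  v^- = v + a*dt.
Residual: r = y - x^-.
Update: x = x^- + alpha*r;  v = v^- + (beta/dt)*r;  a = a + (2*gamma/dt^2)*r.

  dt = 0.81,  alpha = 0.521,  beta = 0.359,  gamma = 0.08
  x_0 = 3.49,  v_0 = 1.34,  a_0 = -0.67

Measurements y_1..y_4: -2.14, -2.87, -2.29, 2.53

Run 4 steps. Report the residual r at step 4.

resid = 11.2285

step 1: x_pred=4.3556  r=-6.4956  x^+=0.9714  v^+=-2.0816  a^+=-2.2541
step 2: x_pred=-1.4542  r=-1.4158  x^+=-2.1918  v^+=-4.5349  a^+=-2.5993
step 3: x_pred=-6.7178  r=4.4278  x^+=-4.4109  v^+=-4.6779  a^+=-1.5195
step 4: x_pred=-8.6985  r=11.2285  x^+=-2.8485  v^+=-0.9322  a^+=1.2187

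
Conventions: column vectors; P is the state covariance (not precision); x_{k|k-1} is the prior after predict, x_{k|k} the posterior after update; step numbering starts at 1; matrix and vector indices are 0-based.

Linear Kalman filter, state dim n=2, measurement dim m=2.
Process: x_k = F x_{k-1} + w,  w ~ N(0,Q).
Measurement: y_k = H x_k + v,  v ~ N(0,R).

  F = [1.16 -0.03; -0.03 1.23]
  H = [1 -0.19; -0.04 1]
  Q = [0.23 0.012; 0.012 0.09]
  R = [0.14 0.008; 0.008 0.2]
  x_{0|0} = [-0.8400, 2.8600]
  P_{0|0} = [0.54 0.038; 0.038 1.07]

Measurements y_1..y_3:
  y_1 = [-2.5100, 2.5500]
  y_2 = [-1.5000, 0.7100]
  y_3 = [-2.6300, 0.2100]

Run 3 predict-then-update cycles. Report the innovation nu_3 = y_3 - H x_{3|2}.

step 1: x^-=[-1.0602, 3.5430]  P^-=[0.9549 0.0080; 0.0080 1.7065]  S=[1.1535 -0.3464; -0.3464 1.9074]  K=[0.8692 0.1420; -0.0059 0.8934]  nu=[-0.7766, -1.0354]  x^+=[-1.8823, 2.6225]  P^+=[0.1305 0.0406; 0.0406 0.1803]
step 2: x^-=[-2.2621, 3.2821]  P^-=[0.4030 0.0587; 0.0587 0.3598]  S=[0.5337 -0.0173; -0.0173 0.5558]  K=[0.7375 0.0996; 0.0028 0.6433]  nu=[1.3857, -2.6626]  x^+=[-1.5055, 1.5731]  P^+=[0.1098 0.0302; 0.0302 0.1299]
step 3: x^-=[-1.7936, 1.9801]  P^-=[0.3757 0.0465; 0.0465 0.2844]  S=[0.5083 -0.0142; -0.0142 0.4813]  K=[0.7242 0.0868; 0.0016 0.5871]  nu=[-0.4602, -1.8419]  x^+=[-2.2867, 0.8980]  P^+=[0.1073 0.0274; 0.0274 0.1185]

innov = [-0.4602, -1.8419]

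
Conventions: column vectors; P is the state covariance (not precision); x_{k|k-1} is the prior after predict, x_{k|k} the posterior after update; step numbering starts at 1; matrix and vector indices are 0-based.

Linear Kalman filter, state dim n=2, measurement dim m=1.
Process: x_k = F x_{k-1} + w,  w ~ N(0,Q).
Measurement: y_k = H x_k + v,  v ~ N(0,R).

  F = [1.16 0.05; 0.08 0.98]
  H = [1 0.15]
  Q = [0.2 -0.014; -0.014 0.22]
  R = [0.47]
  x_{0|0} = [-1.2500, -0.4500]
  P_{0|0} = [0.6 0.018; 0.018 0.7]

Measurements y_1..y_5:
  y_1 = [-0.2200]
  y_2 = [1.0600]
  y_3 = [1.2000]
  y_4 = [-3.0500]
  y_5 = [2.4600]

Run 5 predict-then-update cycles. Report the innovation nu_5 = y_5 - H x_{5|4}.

innov = [3.9006]

step 1: x^-=[-1.4725, -0.5410]  P^-=[1.0112 0.0965; 0.0965 0.8989]  S=[1.5304]  K=[0.6702; 0.1512]  nu=[1.3337]  x^+=[-0.5787, -0.3394]  P^+=[0.3238 -0.0585; -0.0585 0.8640]
step 2: x^-=[-0.6882, -0.3789]  P^-=[0.6310 -0.0084; -0.0084 1.0426]  S=[1.1220]  K=[0.5613; 0.1319]  nu=[1.8051]  x^+=[0.3250, -0.1408]  P^+=[0.2775 -0.0915; -0.0915 1.0231]
step 3: x^-=[0.3699, -0.1120]  P^-=[0.5654 -0.0425; -0.0425 1.1900]  S=[1.0494]  K=[0.5327; 0.1296]  nu=[0.8469]  x^+=[0.8211, -0.0022]  P^+=[0.2676 -0.1149; -0.1149 1.1724]
step 4: x^-=[0.9523, 0.0635]  P^-=[0.5497 -0.0628; -0.0628 1.3297]  S=[1.0308]  K=[0.5241; 0.1325]  nu=[-4.0118]  x^+=[-1.1505, -0.4682]  P^+=[0.2665 -0.1344; -0.1344 1.3116]
step 5: x^-=[-1.3580, -0.5509]  P^-=[0.5463 -0.0784; -0.0784 1.4603]  S=[1.0256]  K=[0.5212; 0.1371]  nu=[3.9006]  x^+=[0.6750, -0.0159]  P^+=[0.2677 -0.1517; -0.1517 1.4410]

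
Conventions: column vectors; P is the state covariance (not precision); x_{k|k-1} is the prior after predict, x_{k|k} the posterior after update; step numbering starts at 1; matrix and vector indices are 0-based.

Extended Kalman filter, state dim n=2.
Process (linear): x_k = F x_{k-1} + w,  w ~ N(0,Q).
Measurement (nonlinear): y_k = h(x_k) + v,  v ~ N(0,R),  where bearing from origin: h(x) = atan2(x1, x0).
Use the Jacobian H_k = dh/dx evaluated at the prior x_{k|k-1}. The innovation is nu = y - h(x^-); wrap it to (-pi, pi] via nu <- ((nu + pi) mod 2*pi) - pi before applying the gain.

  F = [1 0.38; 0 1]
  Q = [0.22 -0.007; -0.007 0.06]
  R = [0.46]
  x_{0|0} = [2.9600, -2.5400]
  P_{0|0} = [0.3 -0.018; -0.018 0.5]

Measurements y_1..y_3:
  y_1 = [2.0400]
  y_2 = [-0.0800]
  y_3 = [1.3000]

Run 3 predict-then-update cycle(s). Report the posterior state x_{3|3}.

x_post = [3.2460, -0.6956]

step 1: x^-=[1.9948, -2.5400]  P^-=[0.5785 0.1650; 0.1650 0.5600]  H_jac=[0.2435 0.1912]  S=[0.5302]  K=[0.3252; 0.2778]  nu=[2.9450]  x^+=[2.9527, -1.7219]  P^+=[0.5224 0.1171; 0.1171 0.5191]
step 2: x^-=[2.2983, -1.7219]  P^-=[0.9064 0.3074; 0.3074 0.5791]  H_jac=[0.2088 0.2787]  S=[0.5802]  K=[0.4737; 0.3887]  nu=[0.5630]  x^+=[2.5651, -1.5030]  P^+=[0.7762 0.2005; 0.2005 0.4914]
step 3: x^-=[1.9939, -1.5030]  P^-=[1.2195 0.3802; 0.3802 0.5514]  H_jac=[0.2411 0.3198]  S=[0.6459]  K=[0.6434; 0.4149]  nu=[1.9459]  x^+=[3.2460, -0.6956]  P^+=[0.9521 0.2078; 0.2078 0.4402]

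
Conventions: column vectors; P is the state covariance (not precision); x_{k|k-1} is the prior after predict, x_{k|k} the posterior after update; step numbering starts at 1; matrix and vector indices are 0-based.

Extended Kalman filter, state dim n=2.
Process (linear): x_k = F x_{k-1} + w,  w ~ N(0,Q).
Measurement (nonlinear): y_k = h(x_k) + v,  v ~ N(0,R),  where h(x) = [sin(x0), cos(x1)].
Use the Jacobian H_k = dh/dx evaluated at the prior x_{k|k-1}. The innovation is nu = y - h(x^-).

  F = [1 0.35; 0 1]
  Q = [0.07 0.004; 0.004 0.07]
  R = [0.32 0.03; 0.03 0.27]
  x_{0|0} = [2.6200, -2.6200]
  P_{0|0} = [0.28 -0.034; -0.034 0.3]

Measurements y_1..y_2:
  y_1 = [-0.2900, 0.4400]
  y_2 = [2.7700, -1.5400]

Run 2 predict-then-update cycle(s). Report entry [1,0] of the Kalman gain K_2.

step 1: x^-=[1.7030, -2.6200]  P^-=[0.3629 0.0750; 0.0750 0.3700]  H_jac=[-0.1318 0.0000; 0.0000 0.4983]  S=[0.3263 0.0251; 0.0251 0.3619]  K=[-0.1554 0.1140; -0.0698 0.5143]  nu=[-1.2813, 1.3070]  x^+=[2.0511, -1.8583]  P^+=[0.3513 0.0524; 0.0524 0.2745]
step 2: x^-=[1.4007, -1.8583]  P^-=[0.4916 0.1525; 0.1525 0.3445]  H_jac=[0.1692 0.0000; 0.0000 0.9589]  S=[0.3341 0.0548; 0.0548 0.5868]  K=[0.2114 0.2295; -0.0152 0.5644]  nu=[1.7844, -1.2564]  x^+=[1.4896, -2.5946]  P^+=[0.4404 0.0712; 0.0712 0.1584]

K[1,0] = -0.0152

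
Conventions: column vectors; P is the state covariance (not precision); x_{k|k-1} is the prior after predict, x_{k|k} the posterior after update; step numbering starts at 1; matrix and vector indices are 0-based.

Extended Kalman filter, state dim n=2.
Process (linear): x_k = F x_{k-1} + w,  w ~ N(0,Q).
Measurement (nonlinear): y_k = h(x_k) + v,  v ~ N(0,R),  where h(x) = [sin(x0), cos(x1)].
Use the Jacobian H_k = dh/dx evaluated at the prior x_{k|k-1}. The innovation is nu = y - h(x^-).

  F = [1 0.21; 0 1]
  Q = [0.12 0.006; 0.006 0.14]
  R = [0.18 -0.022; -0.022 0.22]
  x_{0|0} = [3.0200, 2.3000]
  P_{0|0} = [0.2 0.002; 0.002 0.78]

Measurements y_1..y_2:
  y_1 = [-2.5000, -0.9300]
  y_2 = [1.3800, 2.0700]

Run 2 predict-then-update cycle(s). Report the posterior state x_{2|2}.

step 1: x^-=[3.5030, 2.3000]  P^-=[0.3552 0.1718; 0.1718 0.9200]  H_jac=[-0.9354 0.0000; 0.0000 -0.7457]  S=[0.4908 0.0978; 0.0978 0.7316]  K=[-0.6597 -0.0869; -0.1443 -0.9184]  nu=[-2.1464, -0.2637]  x^+=[4.9419, 2.8520]  P^+=[0.1249 0.0062; 0.0062 0.2667]
step 2: x^-=[5.5408, 2.8520]  P^-=[0.2593 0.0682; 0.0682 0.4067]  H_jac=[0.7369 0.0000; 0.0000 -0.2855]  S=[0.3208 -0.0363; -0.0363 0.2532]  K=[0.5965 0.0087; 0.1064 -0.4434]  nu=[2.0561, 3.0284]  x^+=[6.7938, 1.7278]  P^+=[0.1455 0.0392; 0.0392 0.3499]

x_post = [6.7938, 1.7278]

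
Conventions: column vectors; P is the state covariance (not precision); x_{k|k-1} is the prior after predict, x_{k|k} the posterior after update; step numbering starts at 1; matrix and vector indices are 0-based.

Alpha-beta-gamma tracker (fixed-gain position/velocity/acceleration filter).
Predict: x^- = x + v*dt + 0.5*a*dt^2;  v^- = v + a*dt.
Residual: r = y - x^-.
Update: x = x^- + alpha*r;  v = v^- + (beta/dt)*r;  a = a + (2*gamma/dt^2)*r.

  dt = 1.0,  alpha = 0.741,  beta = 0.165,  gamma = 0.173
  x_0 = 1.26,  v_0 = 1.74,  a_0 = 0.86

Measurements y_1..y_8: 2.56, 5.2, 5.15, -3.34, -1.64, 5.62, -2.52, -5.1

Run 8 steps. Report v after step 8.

v_post = -4.2952

step 1: x_pred=3.4300  r=-0.8700  x^+=2.7853  v^+=2.4565  a^+=0.5590
step 2: x_pred=5.5213  r=-0.3213  x^+=5.2832  v^+=2.9624  a^+=0.4478
step 3: x_pred=8.4695  r=-3.3195  x^+=6.0098  v^+=2.8625  a^+=-0.7007
step 4: x_pred=8.5219  r=-11.8619  x^+=-0.2678  v^+=0.2046  a^+=-4.8050
step 5: x_pred=-2.4657  r=0.8257  x^+=-1.8539  v^+=-4.4642  a^+=-4.5193
step 6: x_pred=-8.5776  r=14.1976  x^+=1.9428  v^+=-6.6408  a^+=0.3931
step 7: x_pred=-4.5015  r=1.9815  x^+=-3.0332  v^+=-5.9208  a^+=1.0787
step 8: x_pred=-8.4146  r=3.3146  x^+=-5.9585  v^+=-4.2952  a^+=2.2256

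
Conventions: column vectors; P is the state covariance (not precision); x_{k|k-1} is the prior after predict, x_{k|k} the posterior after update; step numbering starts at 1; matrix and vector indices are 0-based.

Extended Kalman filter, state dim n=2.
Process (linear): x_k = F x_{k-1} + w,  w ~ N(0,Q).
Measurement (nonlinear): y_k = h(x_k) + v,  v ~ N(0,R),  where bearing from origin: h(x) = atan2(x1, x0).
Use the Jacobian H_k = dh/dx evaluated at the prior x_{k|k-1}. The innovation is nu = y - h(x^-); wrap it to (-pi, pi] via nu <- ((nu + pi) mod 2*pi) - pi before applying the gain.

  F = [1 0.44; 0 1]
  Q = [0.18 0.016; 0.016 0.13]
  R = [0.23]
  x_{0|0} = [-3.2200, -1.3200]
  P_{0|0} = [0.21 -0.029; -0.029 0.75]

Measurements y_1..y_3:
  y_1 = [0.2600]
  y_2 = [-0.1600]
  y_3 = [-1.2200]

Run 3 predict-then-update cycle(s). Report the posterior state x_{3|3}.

step 1: x^-=[-3.8008, -1.3200]  P^-=[0.5097 0.3170; 0.3170 0.8800]  H_jac=[0.0815 -0.2348]  S=[0.2698]  K=[-0.1218; -0.6701]  nu=[3.0673]  x^+=[-4.1745, -3.3754]  P^+=[0.5057 0.2950; 0.2950 0.7589]
step 2: x^-=[-5.6597, -3.3754]  P^-=[1.0922 0.6449; 0.6449 0.8889]  H_jac=[0.0777 -0.1303]  S=[0.2386]  K=[0.0035; -0.2754]  nu=[2.4438]  x^+=[-5.6510, -4.0484]  P^+=[1.0922 0.6451; 0.6451 0.8708]
step 3: x^-=[-7.4324, -4.0484]  P^-=[2.0085 1.0443; 1.0443 1.0008]  H_jac=[0.0565 -0.1038]  S=[0.2349]  K=[0.0220; -0.1908]  nu=[1.4228]  x^+=[-7.4011, -4.3199]  P^+=[2.0083 1.0452; 1.0452 0.9922]

x_post = [-7.4011, -4.3199]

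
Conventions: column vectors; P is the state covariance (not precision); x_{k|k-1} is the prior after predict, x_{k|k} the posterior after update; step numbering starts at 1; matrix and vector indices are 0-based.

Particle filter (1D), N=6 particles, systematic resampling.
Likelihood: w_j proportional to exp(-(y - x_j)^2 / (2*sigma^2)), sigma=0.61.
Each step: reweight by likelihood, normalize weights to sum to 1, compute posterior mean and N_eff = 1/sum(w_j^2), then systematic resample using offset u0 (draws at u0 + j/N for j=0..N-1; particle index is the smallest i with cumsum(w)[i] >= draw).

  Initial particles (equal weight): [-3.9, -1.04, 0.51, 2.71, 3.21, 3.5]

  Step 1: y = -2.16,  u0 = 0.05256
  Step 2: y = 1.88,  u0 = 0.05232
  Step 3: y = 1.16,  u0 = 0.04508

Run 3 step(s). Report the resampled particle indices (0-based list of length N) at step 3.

step 1: w=[0.0845, 0.9152, 0.0003, 0.0000, 0.0000, 0.0000]  mean=-1.2811  Neff=1.1839  idx=[0, 1, 1, 1, 1, 1]
step 2: w=[0.0000, 0.2000, 0.2000, 0.2000, 0.2000, 0.2000]  mean=-1.0400  Neff=5.0000  idx=[1, 2, 2, 3, 4, 5]
step 3: w=[0.1667, 0.1667, 0.1667, 0.1667, 0.1667, 0.1667]  mean=-1.0400  Neff=6.0000  idx=[0, 1, 2, 3, 4, 5]

resampled_idx = [0, 1, 2, 3, 4, 5]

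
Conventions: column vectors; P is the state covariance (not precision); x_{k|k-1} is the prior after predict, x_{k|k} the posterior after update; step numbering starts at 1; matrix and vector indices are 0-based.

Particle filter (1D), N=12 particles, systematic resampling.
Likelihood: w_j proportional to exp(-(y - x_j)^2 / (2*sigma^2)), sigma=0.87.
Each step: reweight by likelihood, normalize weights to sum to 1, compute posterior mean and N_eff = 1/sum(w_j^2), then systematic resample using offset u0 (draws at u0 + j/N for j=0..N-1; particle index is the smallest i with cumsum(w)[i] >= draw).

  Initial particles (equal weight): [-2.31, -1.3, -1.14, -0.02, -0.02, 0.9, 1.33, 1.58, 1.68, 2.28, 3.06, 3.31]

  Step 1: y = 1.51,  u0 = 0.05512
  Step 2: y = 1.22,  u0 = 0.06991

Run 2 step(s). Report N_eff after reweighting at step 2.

N_eff = 10.6283

step 1: w=[0.0000, 0.0010, 0.0019, 0.0411, 0.0411, 0.1510, 0.1890, 0.1925, 0.1895, 0.1305, 0.0395, 0.0227]  mean=1.4983  Neff=6.4932  idx=[4, 5, 5, 6, 6, 7, 7, 8, 8, 8, 9, 10]
step 2: w=[0.0392, 0.1011, 0.1011, 0.1073, 0.1073, 0.0993, 0.0993, 0.0941, 0.0941, 0.0941, 0.0515, 0.0116]  mean=1.4075  Neff=10.6283  idx=[1, 2, 2, 3, 4, 5, 6, 6, 7, 8, 9, 10]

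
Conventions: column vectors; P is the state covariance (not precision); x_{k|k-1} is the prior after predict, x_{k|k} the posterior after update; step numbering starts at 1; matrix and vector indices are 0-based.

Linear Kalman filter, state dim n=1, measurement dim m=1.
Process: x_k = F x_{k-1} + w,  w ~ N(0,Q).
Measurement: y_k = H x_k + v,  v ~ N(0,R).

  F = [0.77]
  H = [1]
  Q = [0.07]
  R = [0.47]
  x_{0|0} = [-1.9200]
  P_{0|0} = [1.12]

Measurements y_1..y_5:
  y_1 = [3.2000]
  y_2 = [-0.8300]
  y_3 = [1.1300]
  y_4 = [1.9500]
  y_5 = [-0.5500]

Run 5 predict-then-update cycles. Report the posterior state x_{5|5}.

x_post = [0.3367]

step 1: x^-=[-1.4784]  P^-=[0.7340]  S=[1.2040]  K=[0.6097]  nu=[4.6784]  x^+=[1.3738]  P^+=[0.2865]
step 2: x^-=[1.0578]  P^-=[0.2399]  S=[0.7099]  K=[0.3379]  nu=[-1.8878]  x^+=[0.4199]  P^+=[0.1588]
step 3: x^-=[0.3233]  P^-=[0.1642]  S=[0.6342]  K=[0.2589]  nu=[0.8067]  x^+=[0.5321]  P^+=[0.1217]
step 4: x^-=[0.4097]  P^-=[0.1421]  S=[0.6121]  K=[0.2322]  nu=[1.5403]  x^+=[0.7674]  P^+=[0.1091]
step 5: x^-=[0.5909]  P^-=[0.1347]  S=[0.6047]  K=[0.2228]  nu=[-1.1409]  x^+=[0.3367]  P^+=[0.1047]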